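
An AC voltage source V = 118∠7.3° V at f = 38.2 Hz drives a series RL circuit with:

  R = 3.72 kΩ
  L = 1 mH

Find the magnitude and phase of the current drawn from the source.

Step 1 — Angular frequency: ω = 2π·f = 2π·38.2 = 240 rad/s.
Step 2 — Component impedances:
  R: Z = R = 3720 Ω
  L: Z = jωL = j·240·0.001 = 0 + j0.24 Ω
Step 3 — Series combination: Z_total = R + L = 3720 + j0.24 Ω = 3720∠0.0° Ω.
Step 4 — Source phasor: V = 118∠7.3° V = 117 + j14.99 V.
Step 5 — Ohm's law: I = V / Z_total = (117 + j14.99) / (3720 + j0.24) = 0.03146 + j0.004029 A.
Step 6 — Convert to polar: |I| = 0.03172 A, ∠I = 7.3°.

I = 0.03172∠7.3° A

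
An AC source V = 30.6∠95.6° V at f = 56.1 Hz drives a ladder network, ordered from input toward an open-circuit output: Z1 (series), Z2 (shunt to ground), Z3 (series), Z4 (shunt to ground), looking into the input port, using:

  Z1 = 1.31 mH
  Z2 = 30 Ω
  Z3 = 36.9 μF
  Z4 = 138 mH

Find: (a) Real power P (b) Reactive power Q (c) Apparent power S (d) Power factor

Step 1 — Angular frequency: ω = 2π·f = 2π·56.1 = 352.5 rad/s.
Step 2 — Component impedances:
  Z1: Z = jωL = j·352.5·0.00131 = 0 + j0.4618 Ω
  Z2: Z = R = 30 Ω
  Z3: Z = 1/(jωC) = -j/(ω·C) = 0 - j76.88 Ω
  Z4: Z = jωL = j·352.5·0.138 = 0 + j48.64 Ω
Step 3 — Ladder network (open output): work backward from the far end, alternating series and parallel combinations. Z_in = 14.09 - j14.51 Ω = 20.23∠-45.8° Ω.
Step 4 — Source phasor: V = 30.6∠95.6° V = -2.986 + j30.45 V.
Step 5 — Current: I = V / Z = -1.183 + j0.943 A = 1.513∠141.4° A.
Step 6 — Complex power: S = V·I* = 32.25 - j33.2 VA.
Step 7 — Real power: P = Re(S) = 32.25 W.
Step 8 — Reactive power: Q = Im(S) = -33.2 VAR.
Step 9 — Apparent power: |S| = 46.29 VA.
Step 10 — Power factor: PF = P/|S| = 0.6967 (leading).

(a) P = 32.25 W  (b) Q = -33.2 VAR  (c) S = 46.29 VA  (d) PF = 0.6967 (leading)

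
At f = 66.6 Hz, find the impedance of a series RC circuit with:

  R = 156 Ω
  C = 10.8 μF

Step 1 — Angular frequency: ω = 2π·f = 2π·66.6 = 418.5 rad/s.
Step 2 — Component impedances:
  R: Z = R = 156 Ω
  C: Z = 1/(jωC) = -j/(ω·C) = 0 - j221.3 Ω
Step 3 — Series combination: Z_total = R + C = 156 - j221.3 Ω = 270.7∠-54.8° Ω.

Z = 156 - j221.3 Ω = 270.7∠-54.8° Ω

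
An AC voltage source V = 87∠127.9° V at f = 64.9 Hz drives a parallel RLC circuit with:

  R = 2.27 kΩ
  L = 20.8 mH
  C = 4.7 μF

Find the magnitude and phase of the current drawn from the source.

Step 1 — Angular frequency: ω = 2π·f = 2π·64.9 = 407.8 rad/s.
Step 2 — Component impedances:
  R: Z = R = 2270 Ω
  L: Z = jωL = j·407.8·0.0208 = 0 + j8.482 Ω
  C: Z = 1/(jωC) = -j/(ω·C) = 0 - j521.8 Ω
Step 3 — Parallel combination: 1/Z_total = 1/R + 1/L + 1/C; Z_total = 0.03275 + j8.622 Ω = 8.622∠89.8° Ω.
Step 4 — Source phasor: V = 87∠127.9° V = -53.44 + j68.65 V.
Step 5 — Ohm's law: I = V / Z_total = (-53.44 + j68.65) / (0.03275 + j8.622) = 7.939 + j6.229 A.
Step 6 — Convert to polar: |I| = 10.09 A, ∠I = 38.1°.

I = 10.09∠38.1° A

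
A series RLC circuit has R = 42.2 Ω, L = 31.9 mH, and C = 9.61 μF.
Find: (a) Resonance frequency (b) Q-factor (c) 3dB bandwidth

Step 1 — Resonance condition Im(Z)=0 gives ω₀ = 1/√(LC).
Step 2 — ω₀ = 1/√(0.0319·9.61e-06) = 1806 rad/s.
Step 3 — f₀ = ω₀/(2π) = 287.5 Hz.
Step 4 — Series Q: Q = ω₀L/R = 1806·0.0319/42.2 = 1.365.
Step 5 — 3dB bandwidth: Δω = ω₀/Q = 1323 rad/s; BW = Δω/(2π) = 210.5 Hz.

(a) f₀ = 287.5 Hz  (b) Q = 1.365  (c) BW = 210.5 Hz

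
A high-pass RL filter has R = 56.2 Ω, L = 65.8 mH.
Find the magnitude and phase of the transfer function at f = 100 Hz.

Step 1 — Angular frequency: ω = 2π·100 = 628.3 rad/s.
Step 2 — Transfer function: H(jω) = jωL/(R + jωL).
Step 3 — Numerator jωL = j·41.34; denominator R + jωL = 56.2 + j41.34.
Step 4 — H = 0.3511 + j0.4773.
Step 5 — Magnitude: |H| = 0.5926 (-4.5 dB); phase: φ = 53.7°.

|H| = 0.5926 (-4.5 dB), φ = 53.7°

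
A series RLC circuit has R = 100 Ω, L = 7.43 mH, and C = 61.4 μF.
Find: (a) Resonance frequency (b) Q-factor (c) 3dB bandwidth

Step 1 — Resonance condition Im(Z)=0 gives ω₀ = 1/√(LC).
Step 2 — ω₀ = 1/√(0.00743·6.14e-05) = 1481 rad/s.
Step 3 — f₀ = ω₀/(2π) = 235.6 Hz.
Step 4 — Series Q: Q = ω₀L/R = 1481·0.00743/100 = 0.11.
Step 5 — 3dB bandwidth: Δω = ω₀/Q = 1.346e+04 rad/s; BW = Δω/(2π) = 2142 Hz.

(a) f₀ = 235.6 Hz  (b) Q = 0.11  (c) BW = 2142 Hz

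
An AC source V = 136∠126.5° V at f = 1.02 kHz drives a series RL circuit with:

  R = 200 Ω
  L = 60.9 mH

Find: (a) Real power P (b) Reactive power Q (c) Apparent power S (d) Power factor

Step 1 — Angular frequency: ω = 2π·f = 2π·1020 = 6409 rad/s.
Step 2 — Component impedances:
  R: Z = R = 200 Ω
  L: Z = jωL = j·6409·0.0609 = 0 + j390.3 Ω
Step 3 — Series combination: Z_total = R + L = 200 + j390.3 Ω = 438.6∠62.9° Ω.
Step 4 — Source phasor: V = 136∠126.5° V = -80.9 + j109.3 V.
Step 5 — Current: I = V / Z = 0.1377 + j0.2778 A = 0.3101∠63.6° A.
Step 6 — Complex power: S = V·I* = 19.23 + j37.53 VA.
Step 7 — Real power: P = Re(S) = 19.23 W.
Step 8 — Reactive power: Q = Im(S) = 37.53 VAR.
Step 9 — Apparent power: |S| = 42.17 VA.
Step 10 — Power factor: PF = P/|S| = 0.456 (lagging).

(a) P = 19.23 W  (b) Q = 37.53 VAR  (c) S = 42.17 VA  (d) PF = 0.456 (lagging)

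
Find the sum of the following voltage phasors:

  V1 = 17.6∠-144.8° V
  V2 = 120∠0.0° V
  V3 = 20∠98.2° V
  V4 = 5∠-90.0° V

Step 1 — Convert each phasor to rectangular form:
  V1 = 17.6·(cos(-144.8°) + j·sin(-144.8°)) = -14.38 - j10.15 V
  V2 = 120·(cos(0.0°) + j·sin(0.0°)) = 120 V
  V3 = 20·(cos(98.2°) + j·sin(98.2°)) = -2.853 + j19.8 V
  V4 = 5·(cos(-90.0°) + j·sin(-90.0°)) = 0 - j5 V
Step 2 — Sum components: V_total = 102.8 + j4.65 V.
Step 3 — Convert to polar: |V_total| = 102.9 V, ∠V_total = 2.6°.

V_total = 102.9∠2.6° V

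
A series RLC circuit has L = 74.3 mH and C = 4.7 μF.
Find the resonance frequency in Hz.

Step 1 — Resonance condition Im(Z)=0 gives ω₀ = 1/√(LC).
Step 2 — ω₀ = 1/√(0.0743·4.7e-06) = 1692 rad/s.
Step 3 — f₀ = ω₀/(2π) = 269.3 Hz.

f₀ = 269.3 Hz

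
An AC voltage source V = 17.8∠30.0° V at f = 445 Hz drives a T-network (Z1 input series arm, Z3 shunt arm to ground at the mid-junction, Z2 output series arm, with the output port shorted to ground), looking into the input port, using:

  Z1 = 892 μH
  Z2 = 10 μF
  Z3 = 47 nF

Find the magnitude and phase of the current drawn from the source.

Step 1 — Angular frequency: ω = 2π·f = 2π·445 = 2796 rad/s.
Step 2 — Component impedances:
  Z1: Z = jωL = j·2796·0.000892 = 0 + j2.494 Ω
  Z2: Z = 1/(jωC) = -j/(ω·C) = 0 - j35.77 Ω
  Z3: Z = 1/(jωC) = -j/(ω·C) = 0 - j7610 Ω
Step 3 — With the output port shorted to ground, the output series arm Z2 runs from the junction to ground; the shunt arm Z3 also runs from the junction to ground. They appear in parallel: Z3 || Z2 = 0 - j35.6 Ω.
Step 4 — Series with input arm Z1: Z_in = Z1 + (Z3 || Z2) = 0 - j33.1 Ω = 33.1∠-90.0° Ω.
Step 5 — Source phasor: V = 17.8∠30.0° V = 15.42 + j8.9 V.
Step 6 — Ohm's law: I = V / Z_total = (15.42 + j8.9) / (0 - j33.1) = -0.2689 + j0.4657 A.
Step 7 — Convert to polar: |I| = 0.5377 A, ∠I = 120.0°.

I = 0.5377∠120.0° A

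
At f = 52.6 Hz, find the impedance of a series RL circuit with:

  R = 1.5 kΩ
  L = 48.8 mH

Step 1 — Angular frequency: ω = 2π·f = 2π·52.6 = 330.5 rad/s.
Step 2 — Component impedances:
  R: Z = R = 1500 Ω
  L: Z = jωL = j·330.5·0.0488 = 0 + j16.13 Ω
Step 3 — Series combination: Z_total = R + L = 1500 + j16.13 Ω = 1500∠0.6° Ω.

Z = 1500 + j16.13 Ω = 1500∠0.6° Ω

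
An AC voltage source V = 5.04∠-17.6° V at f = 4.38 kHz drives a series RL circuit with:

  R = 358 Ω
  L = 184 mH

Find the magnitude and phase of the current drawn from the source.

Step 1 — Angular frequency: ω = 2π·f = 2π·4380 = 2.752e+04 rad/s.
Step 2 — Component impedances:
  R: Z = R = 358 Ω
  L: Z = jωL = j·2.752e+04·0.184 = 0 + j5064 Ω
Step 3 — Series combination: Z_total = R + L = 358 + j5064 Ω = 5076∠86.0° Ω.
Step 4 — Source phasor: V = 5.04∠-17.6° V = 4.804 - j1.524 V.
Step 5 — Ohm's law: I = V / Z_total = (4.804 - j1.524) / (358 + j5064) = -0.0002327 - j0.0009652 A.
Step 6 — Convert to polar: |I| = 0.0009928 A, ∠I = -103.6°.

I = 0.0009928∠-103.6° A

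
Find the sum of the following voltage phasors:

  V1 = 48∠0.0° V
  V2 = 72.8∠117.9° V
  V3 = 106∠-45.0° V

Step 1 — Convert each phasor to rectangular form:
  V1 = 48·(cos(0.0°) + j·sin(0.0°)) = 48 V
  V2 = 72.8·(cos(117.9°) + j·sin(117.9°)) = -34.07 + j64.34 V
  V3 = 106·(cos(-45.0°) + j·sin(-45.0°)) = 74.95 - j74.95 V
Step 2 — Sum components: V_total = 88.89 - j10.62 V.
Step 3 — Convert to polar: |V_total| = 89.52 V, ∠V_total = -6.8°.

V_total = 89.52∠-6.8° V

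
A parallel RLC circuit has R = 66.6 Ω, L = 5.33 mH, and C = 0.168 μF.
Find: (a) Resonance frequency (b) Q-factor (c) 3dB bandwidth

Step 1 — Resonance: ω₀ = 1/√(LC) = 1/√(0.00533·1.68e-07) = 3.342e+04 rad/s.
Step 2 — f₀ = ω₀/(2π) = 5319 Hz.
Step 3 — Parallel Q: Q = R/(ω₀L) = 66.6/(3.342e+04·0.00533) = 0.3739.
Step 4 — Bandwidth: Δω = ω₀/Q = 8.938e+04 rad/s; BW = Δω/(2π) = 1.422e+04 Hz.

(a) f₀ = 5319 Hz  (b) Q = 0.3739  (c) BW = 1.422e+04 Hz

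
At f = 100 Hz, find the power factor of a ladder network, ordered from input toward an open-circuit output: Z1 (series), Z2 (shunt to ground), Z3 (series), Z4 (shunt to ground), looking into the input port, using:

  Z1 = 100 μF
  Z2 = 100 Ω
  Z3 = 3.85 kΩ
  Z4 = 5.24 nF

Step 1 — Angular frequency: ω = 2π·f = 2π·100 = 628.3 rad/s.
Step 2 — Component impedances:
  Z1: Z = 1/(jωC) = -j/(ω·C) = 0 - j15.92 Ω
  Z2: Z = R = 100 Ω
  Z3: Z = R = 3850 Ω
  Z4: Z = 1/(jωC) = -j/(ω·C) = 0 - j3.037e+05 Ω
Step 3 — Ladder network (open output): work backward from the far end, alternating series and parallel combinations. Z_in = 100 - j15.95 Ω = 101.3∠-9.1° Ω.
Step 4 — Power factor: PF = cos(φ) = Re(Z)/|Z| = 99.9996/101.263 = 0.9875.
Step 5 — Type: Im(Z) = -15.95 ⇒ leading (phase φ = -9.1°).

PF = 0.9875 (leading, φ = -9.1°)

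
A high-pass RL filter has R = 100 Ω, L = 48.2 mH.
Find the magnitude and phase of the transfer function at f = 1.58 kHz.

Step 1 — Angular frequency: ω = 2π·1580 = 9927 rad/s.
Step 2 — Transfer function: H(jω) = jωL/(R + jωL).
Step 3 — Numerator jωL = j·478.5; denominator R + jωL = 100 + j478.5.
Step 4 — H = 0.9582 + j0.2002.
Step 5 — Magnitude: |H| = 0.9789 (-0.2 dB); phase: φ = 11.8°.

|H| = 0.9789 (-0.2 dB), φ = 11.8°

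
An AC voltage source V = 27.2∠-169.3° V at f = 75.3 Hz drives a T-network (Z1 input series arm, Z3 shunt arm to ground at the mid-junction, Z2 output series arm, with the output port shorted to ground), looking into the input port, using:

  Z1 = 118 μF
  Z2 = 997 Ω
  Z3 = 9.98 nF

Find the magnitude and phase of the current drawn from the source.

Step 1 — Angular frequency: ω = 2π·f = 2π·75.3 = 473.1 rad/s.
Step 2 — Component impedances:
  Z1: Z = 1/(jωC) = -j/(ω·C) = 0 - j17.91 Ω
  Z2: Z = R = 997 Ω
  Z3: Z = 1/(jωC) = -j/(ω·C) = 0 - j2.118e+05 Ω
Step 3 — With the output port shorted to ground, the output series arm Z2 runs from the junction to ground; the shunt arm Z3 also runs from the junction to ground. They appear in parallel: Z3 || Z2 = 997 - j4.693 Ω.
Step 4 — Series with input arm Z1: Z_in = Z1 + (Z3 || Z2) = 997 - j22.61 Ω = 997.2∠-1.3° Ω.
Step 5 — Source phasor: V = 27.2∠-169.3° V = -26.73 - j5.05 V.
Step 6 — Ohm's law: I = V / Z_total = (-26.73 - j5.05) / (997 - j22.61) = -0.02668 - j0.00567 A.
Step 7 — Convert to polar: |I| = 0.02728 A, ∠I = -168.0°.

I = 0.02728∠-168.0° A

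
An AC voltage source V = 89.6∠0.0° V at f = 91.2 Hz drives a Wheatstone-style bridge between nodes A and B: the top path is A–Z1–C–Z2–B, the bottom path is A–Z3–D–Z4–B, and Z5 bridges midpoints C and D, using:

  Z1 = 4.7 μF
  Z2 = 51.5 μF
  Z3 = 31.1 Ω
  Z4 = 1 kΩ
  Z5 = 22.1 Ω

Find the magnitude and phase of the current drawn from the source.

Step 1 — Angular frequency: ω = 2π·f = 2π·91.2 = 573 rad/s.
Step 2 — Component impedances:
  Z1: Z = 1/(jωC) = -j/(ω·C) = 0 - j371.3 Ω
  Z2: Z = 1/(jωC) = -j/(ω·C) = 0 - j33.89 Ω
  Z3: Z = R = 31.1 Ω
  Z4: Z = R = 1000 Ω
  Z5: Z = R = 22.1 Ω
Step 3 — Bridge requires nodal analysis (the Z5 bridge couples midpoints C and D, so the two paths cannot be reduced to a simple series/parallel combination). Setting node B to ground and injecting 1 A at node A, the 3-node admittance system at A, C, D solves to V_A = Z_AB = 52.95 - j39.76 Ω = 66.22∠-36.9° Ω.
Step 4 — Source phasor: V = 89.6∠0.0° V = 89.6 V.
Step 5 — Ohm's law: I = V / Z_total = (89.6) / (52.95 - j39.76) = 1.082 + j0.8124 A.
Step 6 — Convert to polar: |I| = 1.353 A, ∠I = 36.9°.

I = 1.353∠36.9° A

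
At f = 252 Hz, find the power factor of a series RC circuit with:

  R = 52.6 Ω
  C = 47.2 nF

Step 1 — Angular frequency: ω = 2π·f = 2π·252 = 1583 rad/s.
Step 2 — Component impedances:
  R: Z = R = 52.6 Ω
  C: Z = 1/(jωC) = -j/(ω·C) = 0 - j1.338e+04 Ω
Step 3 — Series combination: Z_total = R + C = 52.6 - j1.338e+04 Ω = 1.338e+04∠-89.8° Ω.
Step 4 — Power factor: PF = cos(φ) = Re(Z)/|Z| = 52.6/1.338e+04 = 0.003931.
Step 5 — Type: Im(Z) = -1.338e+04 ⇒ leading (phase φ = -89.8°).

PF = 0.003931 (leading, φ = -89.8°)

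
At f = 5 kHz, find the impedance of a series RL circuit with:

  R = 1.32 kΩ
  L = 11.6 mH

Step 1 — Angular frequency: ω = 2π·f = 2π·5000 = 3.142e+04 rad/s.
Step 2 — Component impedances:
  R: Z = R = 1320 Ω
  L: Z = jωL = j·3.142e+04·0.0116 = 0 + j364.4 Ω
Step 3 — Series combination: Z_total = R + L = 1320 + j364.4 Ω = 1369∠15.4° Ω.

Z = 1320 + j364.4 Ω = 1369∠15.4° Ω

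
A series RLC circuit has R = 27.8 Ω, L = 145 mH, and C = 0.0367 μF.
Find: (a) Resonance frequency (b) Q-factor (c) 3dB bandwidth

Step 1 — Resonance condition Im(Z)=0 gives ω₀ = 1/√(LC).
Step 2 — ω₀ = 1/√(0.145·3.67e-08) = 1.371e+04 rad/s.
Step 3 — f₀ = ω₀/(2π) = 2182 Hz.
Step 4 — Series Q: Q = ω₀L/R = 1.371e+04·0.145/27.8 = 71.5.
Step 5 — 3dB bandwidth: Δω = ω₀/Q = 191.7 rad/s; BW = Δω/(2π) = 30.51 Hz.

(a) f₀ = 2182 Hz  (b) Q = 71.5  (c) BW = 30.51 Hz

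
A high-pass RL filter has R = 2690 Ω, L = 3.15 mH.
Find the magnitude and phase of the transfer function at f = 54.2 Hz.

Step 1 — Angular frequency: ω = 2π·54.2 = 340.5 rad/s.
Step 2 — Transfer function: H(jω) = jωL/(R + jωL).
Step 3 — Numerator jωL = j·1.073; denominator R + jωL = 2690 + j1.073.
Step 4 — H = 1.59e-07 + j0.0003988.
Step 5 — Magnitude: |H| = 0.0003988 (-68.0 dB); phase: φ = 90.0°.

|H| = 0.0003988 (-68.0 dB), φ = 90.0°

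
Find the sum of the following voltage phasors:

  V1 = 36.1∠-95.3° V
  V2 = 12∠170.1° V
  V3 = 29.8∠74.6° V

Step 1 — Convert each phasor to rectangular form:
  V1 = 36.1·(cos(-95.3°) + j·sin(-95.3°)) = -3.335 - j35.95 V
  V2 = 12·(cos(170.1°) + j·sin(170.1°)) = -11.82 + j2.063 V
  V3 = 29.8·(cos(74.6°) + j·sin(74.6°)) = 7.914 + j28.73 V
Step 2 — Sum components: V_total = -7.242 - j5.152 V.
Step 3 — Convert to polar: |V_total| = 8.888 V, ∠V_total = -144.6°.

V_total = 8.888∠-144.6° V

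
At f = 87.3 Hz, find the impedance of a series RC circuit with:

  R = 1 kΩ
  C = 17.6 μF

Step 1 — Angular frequency: ω = 2π·f = 2π·87.3 = 548.5 rad/s.
Step 2 — Component impedances:
  R: Z = R = 1000 Ω
  C: Z = 1/(jωC) = -j/(ω·C) = 0 - j103.6 Ω
Step 3 — Series combination: Z_total = R + C = 1000 - j103.6 Ω = 1005∠-5.9° Ω.

Z = 1000 - j103.6 Ω = 1005∠-5.9° Ω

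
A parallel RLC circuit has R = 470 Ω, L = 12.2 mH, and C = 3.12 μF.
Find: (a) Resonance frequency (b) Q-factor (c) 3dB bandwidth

Step 1 — Resonance: ω₀ = 1/√(LC) = 1/√(0.0122·3.12e-06) = 5126 rad/s.
Step 2 — f₀ = ω₀/(2π) = 815.8 Hz.
Step 3 — Parallel Q: Q = R/(ω₀L) = 470/(5126·0.0122) = 7.516.
Step 4 — Bandwidth: Δω = ω₀/Q = 681.9 rad/s; BW = Δω/(2π) = 108.5 Hz.

(a) f₀ = 815.8 Hz  (b) Q = 7.516  (c) BW = 108.5 Hz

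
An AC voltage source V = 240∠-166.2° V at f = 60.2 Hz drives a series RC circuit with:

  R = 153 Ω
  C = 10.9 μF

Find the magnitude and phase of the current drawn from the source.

Step 1 — Angular frequency: ω = 2π·f = 2π·60.2 = 378.2 rad/s.
Step 2 — Component impedances:
  R: Z = R = 153 Ω
  C: Z = 1/(jωC) = -j/(ω·C) = 0 - j242.5 Ω
Step 3 — Series combination: Z_total = R + C = 153 - j242.5 Ω = 286.8∠-57.8° Ω.
Step 4 — Source phasor: V = 240∠-166.2° V = -233.1 - j57.25 V.
Step 5 — Ohm's law: I = V / Z_total = (-233.1 - j57.25) / (153 - j242.5) = -0.2648 - j0.7939 A.
Step 6 — Convert to polar: |I| = 0.8369 A, ∠I = -108.4°.

I = 0.8369∠-108.4° A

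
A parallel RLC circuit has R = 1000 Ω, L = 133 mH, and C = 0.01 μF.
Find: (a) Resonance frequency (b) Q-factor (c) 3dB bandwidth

Step 1 — Resonance: ω₀ = 1/√(LC) = 1/√(0.133·1e-08) = 2.742e+04 rad/s.
Step 2 — f₀ = ω₀/(2π) = 4364 Hz.
Step 3 — Parallel Q: Q = R/(ω₀L) = 1000/(2.742e+04·0.133) = 0.2742.
Step 4 — Bandwidth: Δω = ω₀/Q = 1e+05 rad/s; BW = Δω/(2π) = 1.592e+04 Hz.

(a) f₀ = 4364 Hz  (b) Q = 0.2742  (c) BW = 1.592e+04 Hz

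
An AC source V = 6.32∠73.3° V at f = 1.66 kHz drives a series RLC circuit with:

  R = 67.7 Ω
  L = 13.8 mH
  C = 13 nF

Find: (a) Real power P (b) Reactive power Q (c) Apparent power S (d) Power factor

Step 1 — Angular frequency: ω = 2π·f = 2π·1660 = 1.043e+04 rad/s.
Step 2 — Component impedances:
  R: Z = R = 67.7 Ω
  L: Z = jωL = j·1.043e+04·0.0138 = 0 + j143.9 Ω
  C: Z = 1/(jωC) = -j/(ω·C) = 0 - j7375 Ω
Step 3 — Series combination: Z_total = R + L + C = 67.7 - j7231 Ω = 7231∠-89.5° Ω.
Step 4 — Source phasor: V = 6.32∠73.3° V = 1.816 + j6.053 V.
Step 5 — Current: I = V / Z = -0.0008347 + j0.000259 A = 0.000874∠162.8° A.
Step 6 — Complex power: S = V·I* = 5.171e-05 - j0.005523 VA.
Step 7 — Real power: P = Re(S) = 5.171e-05 W.
Step 8 — Reactive power: Q = Im(S) = -0.005523 VAR.
Step 9 — Apparent power: |S| = 0.005523 VA.
Step 10 — Power factor: PF = P/|S| = 0.009362 (leading).

(a) P = 5.171e-05 W  (b) Q = -0.005523 VAR  (c) S = 0.005523 VA  (d) PF = 0.009362 (leading)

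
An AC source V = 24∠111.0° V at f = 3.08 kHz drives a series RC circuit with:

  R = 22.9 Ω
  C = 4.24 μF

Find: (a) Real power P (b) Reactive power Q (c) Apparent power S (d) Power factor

Step 1 — Angular frequency: ω = 2π·f = 2π·3080 = 1.935e+04 rad/s.
Step 2 — Component impedances:
  R: Z = R = 22.9 Ω
  C: Z = 1/(jωC) = -j/(ω·C) = 0 - j12.19 Ω
Step 3 — Series combination: Z_total = R + C = 22.9 - j12.19 Ω = 25.94∠-28.0° Ω.
Step 4 — Source phasor: V = 24∠111.0° V = -8.601 + j22.41 V.
Step 5 — Current: I = V / Z = -0.6985 + j0.6067 A = 0.9252∠139.0° A.
Step 6 — Complex power: S = V·I* = 19.6 - j10.43 VA.
Step 7 — Real power: P = Re(S) = 19.6 W.
Step 8 — Reactive power: Q = Im(S) = -10.43 VAR.
Step 9 — Apparent power: |S| = 22.2 VA.
Step 10 — Power factor: PF = P/|S| = 0.8828 (leading).

(a) P = 19.6 W  (b) Q = -10.43 VAR  (c) S = 22.2 VA  (d) PF = 0.8828 (leading)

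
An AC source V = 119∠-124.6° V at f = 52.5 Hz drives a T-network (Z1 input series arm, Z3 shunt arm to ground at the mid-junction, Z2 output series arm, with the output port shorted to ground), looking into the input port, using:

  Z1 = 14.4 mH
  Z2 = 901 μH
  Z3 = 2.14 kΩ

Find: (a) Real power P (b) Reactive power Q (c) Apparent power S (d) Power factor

Step 1 — Angular frequency: ω = 2π·f = 2π·52.5 = 329.9 rad/s.
Step 2 — Component impedances:
  Z1: Z = jωL = j·329.9·0.0144 = 0 + j4.75 Ω
  Z2: Z = jωL = j·329.9·0.000901 = 0 + j0.2972 Ω
  Z3: Z = R = 2140 Ω
Step 3 — With the output port shorted to ground, the output series arm Z2 runs from the junction to ground; the shunt arm Z3 also runs from the junction to ground. They appear in parallel: Z3 || Z2 = 4.128e-05 + j0.2972 Ω.
Step 4 — Series with input arm Z1: Z_in = Z1 + (Z3 || Z2) = 4.128e-05 + j5.047 Ω = 5.047∠90.0° Ω.
Step 5 — Source phasor: V = 119∠-124.6° V = -67.57 - j97.95 V.
Step 6 — Current: I = V / Z = -19.41 + j13.39 A = 23.58∠145.4° A.
Step 7 — Complex power: S = V·I* = 0.02295 + j2806 VA.
Step 8 — Real power: P = Re(S) = 0.02295 W.
Step 9 — Reactive power: Q = Im(S) = 2806 VAR.
Step 10 — Apparent power: |S| = 2806 VA.
Step 11 — Power factor: PF = P/|S| = 8.178e-06 (lagging).

(a) P = 0.02295 W  (b) Q = 2806 VAR  (c) S = 2806 VA  (d) PF = 8.178e-06 (lagging)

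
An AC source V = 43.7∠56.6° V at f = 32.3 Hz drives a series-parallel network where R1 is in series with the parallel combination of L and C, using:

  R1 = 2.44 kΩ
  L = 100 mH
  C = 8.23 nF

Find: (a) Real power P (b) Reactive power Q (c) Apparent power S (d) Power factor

Step 1 — Angular frequency: ω = 2π·f = 2π·32.3 = 202.9 rad/s.
Step 2 — Component impedances:
  R1: Z = R = 2440 Ω
  L: Z = jωL = j·202.9·0.1 = 0 + j20.29 Ω
  C: Z = 1/(jωC) = -j/(ω·C) = 0 - j5.987e+05 Ω
Step 3 — Parallel branch: L || C = 1/(1/L + 1/C) = 0 + j20.3 Ω.
Step 4 — Series with R1: Z_total = R1 + (L || C) = 2440 + j20.3 Ω = 2440∠0.5° Ω.
Step 5 — Source phasor: V = 43.7∠56.6° V = 24.06 + j36.48 V.
Step 6 — Current: I = V / Z = 0.009983 + j0.01487 A = 0.01791∠56.1° A.
Step 7 — Complex power: S = V·I* = 0.7826 + j0.00651 VA.
Step 8 — Real power: P = Re(S) = 0.7826 W.
Step 9 — Reactive power: Q = Im(S) = 0.00651 VAR.
Step 10 — Apparent power: |S| = 0.7826 VA.
Step 11 — Power factor: PF = P/|S| = 1 (lagging).

(a) P = 0.7826 W  (b) Q = 0.00651 VAR  (c) S = 0.7826 VA  (d) PF = 1 (lagging)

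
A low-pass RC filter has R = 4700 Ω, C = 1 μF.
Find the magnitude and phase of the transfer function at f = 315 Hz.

Step 1 — Angular frequency: ω = 2π·315 = 1979 rad/s.
Step 2 — Transfer function: H(jω) = 1/(1 + jωRC).
Step 3 — Denominator: 1 + jωRC = 1 + j·1979·4700·1e-06 = 1 + j9.302.
Step 4 — H = 0.01142 - j0.1063.
Step 5 — Magnitude: |H| = 0.1069 (-19.4 dB); phase: φ = -83.9°.

|H| = 0.1069 (-19.4 dB), φ = -83.9°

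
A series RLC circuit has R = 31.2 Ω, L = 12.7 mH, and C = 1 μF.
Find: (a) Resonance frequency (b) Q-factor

Step 1 — Resonance condition Im(Z)=0 gives ω₀ = 1/√(LC).
Step 2 — ω₀ = 1/√(0.0127·1e-06) = 8874 rad/s.
Step 3 — f₀ = ω₀/(2π) = 1412 Hz.
Step 4 — Series Q: Q = ω₀L/R = 8874·0.0127/31.2 = 3.612.

(a) f₀ = 1412 Hz  (b) Q = 3.612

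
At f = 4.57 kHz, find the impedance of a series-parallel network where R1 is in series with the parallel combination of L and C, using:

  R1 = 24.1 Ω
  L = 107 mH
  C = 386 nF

Step 1 — Angular frequency: ω = 2π·f = 2π·4570 = 2.871e+04 rad/s.
Step 2 — Component impedances:
  R1: Z = R = 24.1 Ω
  L: Z = jωL = j·2.871e+04·0.107 = 0 + j3072 Ω
  C: Z = 1/(jωC) = -j/(ω·C) = 0 - j90.22 Ω
Step 3 — Parallel branch: L || C = 1/(1/L + 1/C) = 0 - j92.95 Ω.
Step 4 — Series with R1: Z_total = R1 + (L || C) = 24.1 - j92.95 Ω = 96.03∠-75.5° Ω.

Z = 24.1 - j92.95 Ω = 96.03∠-75.5° Ω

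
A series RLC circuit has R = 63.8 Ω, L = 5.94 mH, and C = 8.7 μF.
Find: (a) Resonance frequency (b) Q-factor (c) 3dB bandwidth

Step 1 — Resonance condition Im(Z)=0 gives ω₀ = 1/√(LC).
Step 2 — ω₀ = 1/√(0.00594·8.7e-06) = 4399 rad/s.
Step 3 — f₀ = ω₀/(2π) = 700.1 Hz.
Step 4 — Series Q: Q = ω₀L/R = 4399·0.00594/63.8 = 0.4096.
Step 5 — 3dB bandwidth: Δω = ω₀/Q = 1.074e+04 rad/s; BW = Δω/(2π) = 1709 Hz.

(a) f₀ = 700.1 Hz  (b) Q = 0.4096  (c) BW = 1709 Hz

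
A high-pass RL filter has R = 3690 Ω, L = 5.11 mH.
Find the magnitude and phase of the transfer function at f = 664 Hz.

Step 1 — Angular frequency: ω = 2π·664 = 4172 rad/s.
Step 2 — Transfer function: H(jω) = jωL/(R + jωL).
Step 3 — Numerator jωL = j·21.32; denominator R + jωL = 3690 + j21.32.
Step 4 — H = 3.338e-05 + j0.005777.
Step 5 — Magnitude: |H| = 0.005777 (-44.8 dB); phase: φ = 89.7°.

|H| = 0.005777 (-44.8 dB), φ = 89.7°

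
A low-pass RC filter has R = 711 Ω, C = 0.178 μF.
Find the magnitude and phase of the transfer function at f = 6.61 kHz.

Step 1 — Angular frequency: ω = 2π·6610 = 4.153e+04 rad/s.
Step 2 — Transfer function: H(jω) = 1/(1 + jωRC).
Step 3 — Denominator: 1 + jωRC = 1 + j·4.153e+04·711·1.78e-07 = 1 + j5.256.
Step 4 — H = 0.03493 - j0.1836.
Step 5 — Magnitude: |H| = 0.1869 (-14.6 dB); phase: φ = -79.2°.

|H| = 0.1869 (-14.6 dB), φ = -79.2°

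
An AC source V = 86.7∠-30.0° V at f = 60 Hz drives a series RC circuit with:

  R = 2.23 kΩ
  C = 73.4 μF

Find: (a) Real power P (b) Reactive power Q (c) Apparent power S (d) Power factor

Step 1 — Angular frequency: ω = 2π·f = 2π·60 = 377 rad/s.
Step 2 — Component impedances:
  R: Z = R = 2230 Ω
  C: Z = 1/(jωC) = -j/(ω·C) = 0 - j36.14 Ω
Step 3 — Series combination: Z_total = R + C = 2230 - j36.14 Ω = 2230∠-0.9° Ω.
Step 4 — Source phasor: V = 86.7∠-30.0° V = 75.08 - j43.35 V.
Step 5 — Current: I = V / Z = 0.03398 - j0.01889 A = 0.03887∠-29.1° A.
Step 6 — Complex power: S = V·I* = 3.37 - j0.05461 VA.
Step 7 — Real power: P = Re(S) = 3.37 W.
Step 8 — Reactive power: Q = Im(S) = -0.05461 VAR.
Step 9 — Apparent power: |S| = 3.37 VA.
Step 10 — Power factor: PF = P/|S| = 0.9999 (leading).

(a) P = 3.37 W  (b) Q = -0.05461 VAR  (c) S = 3.37 VA  (d) PF = 0.9999 (leading)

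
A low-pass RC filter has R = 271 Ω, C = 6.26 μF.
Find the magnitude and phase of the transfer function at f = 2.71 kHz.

Step 1 — Angular frequency: ω = 2π·2710 = 1.703e+04 rad/s.
Step 2 — Transfer function: H(jω) = 1/(1 + jωRC).
Step 3 — Denominator: 1 + jωRC = 1 + j·1.703e+04·271·6.26e-06 = 1 + j28.89.
Step 4 — H = 0.001197 - j0.03458.
Step 5 — Magnitude: |H| = 0.0346 (-29.2 dB); phase: φ = -88.0°.

|H| = 0.0346 (-29.2 dB), φ = -88.0°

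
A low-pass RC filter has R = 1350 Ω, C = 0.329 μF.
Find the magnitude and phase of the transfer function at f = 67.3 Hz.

Step 1 — Angular frequency: ω = 2π·67.3 = 422.9 rad/s.
Step 2 — Transfer function: H(jω) = 1/(1 + jωRC).
Step 3 — Denominator: 1 + jωRC = 1 + j·422.9·1350·3.29e-07 = 1 + j0.1878.
Step 4 — H = 0.9659 - j0.1814.
Step 5 — Magnitude: |H| = 0.9828 (-0.2 dB); phase: φ = -10.6°.

|H| = 0.9828 (-0.2 dB), φ = -10.6°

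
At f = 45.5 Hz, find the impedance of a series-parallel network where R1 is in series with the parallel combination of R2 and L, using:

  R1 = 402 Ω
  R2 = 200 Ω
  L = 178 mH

Step 1 — Angular frequency: ω = 2π·f = 2π·45.5 = 285.9 rad/s.
Step 2 — Component impedances:
  R1: Z = R = 402 Ω
  R2: Z = R = 200 Ω
  L: Z = jωL = j·285.9·0.178 = 0 + j50.89 Ω
Step 3 — Parallel branch: R2 || L = 1/(1/R2 + 1/L) = 12.16 + j47.79 Ω.
Step 4 — Series with R1: Z_total = R1 + (R2 || L) = 414.2 + j47.79 Ω = 416.9∠6.6° Ω.

Z = 414.2 + j47.79 Ω = 416.9∠6.6° Ω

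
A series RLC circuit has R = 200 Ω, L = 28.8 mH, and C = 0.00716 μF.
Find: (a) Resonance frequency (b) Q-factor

Step 1 — Resonance condition Im(Z)=0 gives ω₀ = 1/√(LC).
Step 2 — ω₀ = 1/√(0.0288·7.16e-09) = 6.964e+04 rad/s.
Step 3 — f₀ = ω₀/(2π) = 1.108e+04 Hz.
Step 4 — Series Q: Q = ω₀L/R = 6.964e+04·0.0288/200 = 10.03.

(a) f₀ = 1.108e+04 Hz  (b) Q = 10.03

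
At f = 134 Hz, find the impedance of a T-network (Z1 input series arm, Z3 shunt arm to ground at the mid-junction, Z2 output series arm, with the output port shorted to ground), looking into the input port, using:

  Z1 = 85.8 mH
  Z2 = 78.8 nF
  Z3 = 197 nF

Step 1 — Angular frequency: ω = 2π·f = 2π·134 = 841.9 rad/s.
Step 2 — Component impedances:
  Z1: Z = jωL = j·841.9·0.0858 = 0 + j72.24 Ω
  Z2: Z = 1/(jωC) = -j/(ω·C) = 0 - j1.507e+04 Ω
  Z3: Z = 1/(jωC) = -j/(ω·C) = 0 - j6029 Ω
Step 3 — With the output port shorted to ground, the output series arm Z2 runs from the junction to ground; the shunt arm Z3 also runs from the junction to ground. They appear in parallel: Z3 || Z2 = 0 - j4306 Ω.
Step 4 — Series with input arm Z1: Z_in = Z1 + (Z3 || Z2) = 0 - j4234 Ω = 4234∠-90.0° Ω.

Z = 0 - j4234 Ω = 4234∠-90.0° Ω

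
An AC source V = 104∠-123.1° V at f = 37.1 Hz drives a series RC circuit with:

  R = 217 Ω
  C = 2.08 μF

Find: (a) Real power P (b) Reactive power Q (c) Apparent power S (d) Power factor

Step 1 — Angular frequency: ω = 2π·f = 2π·37.1 = 233.1 rad/s.
Step 2 — Component impedances:
  R: Z = R = 217 Ω
  C: Z = 1/(jωC) = -j/(ω·C) = 0 - j2062 Ω
Step 3 — Series combination: Z_total = R + C = 217 - j2062 Ω = 2074∠-84.0° Ω.
Step 4 — Source phasor: V = 104∠-123.1° V = -56.79 - j87.12 V.
Step 5 — Current: I = V / Z = 0.03891 - j0.03163 A = 0.05015∠-39.1° A.
Step 6 — Complex power: S = V·I* = 0.5457 - j5.187 VA.
Step 7 — Real power: P = Re(S) = 0.5457 W.
Step 8 — Reactive power: Q = Im(S) = -5.187 VAR.
Step 9 — Apparent power: |S| = 5.215 VA.
Step 10 — Power factor: PF = P/|S| = 0.1046 (leading).

(a) P = 0.5457 W  (b) Q = -5.187 VAR  (c) S = 5.215 VA  (d) PF = 0.1046 (leading)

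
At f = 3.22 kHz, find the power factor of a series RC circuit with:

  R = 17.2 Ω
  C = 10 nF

Step 1 — Angular frequency: ω = 2π·f = 2π·3220 = 2.023e+04 rad/s.
Step 2 — Component impedances:
  R: Z = R = 17.2 Ω
  C: Z = 1/(jωC) = -j/(ω·C) = 0 - j4943 Ω
Step 3 — Series combination: Z_total = R + C = 17.2 - j4943 Ω = 4943∠-89.8° Ω.
Step 4 — Power factor: PF = cos(φ) = Re(Z)/|Z| = 17.2/4943 = 0.00348.
Step 5 — Type: Im(Z) = -4943 ⇒ leading (phase φ = -89.8°).

PF = 0.00348 (leading, φ = -89.8°)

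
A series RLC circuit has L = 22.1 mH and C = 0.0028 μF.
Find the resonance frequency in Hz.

Step 1 — Resonance condition Im(Z)=0 gives ω₀ = 1/√(LC).
Step 2 — ω₀ = 1/√(0.0221·2.8e-09) = 1.271e+05 rad/s.
Step 3 — f₀ = ω₀/(2π) = 2.023e+04 Hz.

f₀ = 2.023e+04 Hz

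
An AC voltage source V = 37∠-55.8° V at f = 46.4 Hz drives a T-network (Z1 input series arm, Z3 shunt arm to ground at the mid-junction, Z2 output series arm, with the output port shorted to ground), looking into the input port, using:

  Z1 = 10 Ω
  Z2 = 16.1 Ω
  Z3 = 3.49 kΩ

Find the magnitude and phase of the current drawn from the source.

Step 1 — Angular frequency: ω = 2π·f = 2π·46.4 = 291.5 rad/s.
Step 2 — Component impedances:
  Z1: Z = R = 10 Ω
  Z2: Z = R = 16.1 Ω
  Z3: Z = R = 3490 Ω
Step 3 — With the output port shorted to ground, the output series arm Z2 runs from the junction to ground; the shunt arm Z3 also runs from the junction to ground. They appear in parallel: Z3 || Z2 = 16.03 Ω.
Step 4 — Series with input arm Z1: Z_in = Z1 + (Z3 || Z2) = 26.03 Ω = 26.03∠0.0° Ω.
Step 5 — Source phasor: V = 37∠-55.8° V = 20.8 - j30.6 V.
Step 6 — Ohm's law: I = V / Z_total = (20.8 - j30.6) / (26.03) = 0.7991 - j1.176 A.
Step 7 — Convert to polar: |I| = 1.422 A, ∠I = -55.8°.

I = 1.422∠-55.8° A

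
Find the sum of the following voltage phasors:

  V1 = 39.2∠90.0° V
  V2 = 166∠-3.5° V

Step 1 — Convert each phasor to rectangular form:
  V1 = 39.2·(cos(90.0°) + j·sin(90.0°)) = 0 + j39.2 V
  V2 = 166·(cos(-3.5°) + j·sin(-3.5°)) = 165.7 - j10.13 V
Step 2 — Sum components: V_total = 165.7 + j29.07 V.
Step 3 — Convert to polar: |V_total| = 168.2 V, ∠V_total = 9.9°.

V_total = 168.2∠9.9° V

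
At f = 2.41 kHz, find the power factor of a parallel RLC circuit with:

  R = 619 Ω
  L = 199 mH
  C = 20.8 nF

Step 1 — Angular frequency: ω = 2π·f = 2π·2410 = 1.514e+04 rad/s.
Step 2 — Component impedances:
  R: Z = R = 619 Ω
  L: Z = jωL = j·1.514e+04·0.199 = 0 + j3013 Ω
  C: Z = 1/(jωC) = -j/(ω·C) = 0 - j3175 Ω
Step 3 — Parallel combination: 1/Z_total = 1/R + 1/L + 1/C; Z_total = 618.9 + j6.472 Ω = 619∠0.6° Ω.
Step 4 — Power factor: PF = cos(φ) = Re(Z)/|Z| = 618.93/618.97 = 0.9999.
Step 5 — Type: Im(Z) = 6.472 ⇒ lagging (phase φ = 0.6°).

PF = 0.9999 (lagging, φ = 0.6°)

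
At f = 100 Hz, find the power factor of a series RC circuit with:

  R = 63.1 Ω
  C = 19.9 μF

Step 1 — Angular frequency: ω = 2π·f = 2π·100 = 628.3 rad/s.
Step 2 — Component impedances:
  R: Z = R = 63.1 Ω
  C: Z = 1/(jωC) = -j/(ω·C) = 0 - j79.98 Ω
Step 3 — Series combination: Z_total = R + C = 63.1 - j79.98 Ω = 101.9∠-51.7° Ω.
Step 4 — Power factor: PF = cos(φ) = Re(Z)/|Z| = 63.1/101.87 = 0.6194.
Step 5 — Type: Im(Z) = -79.98 ⇒ leading (phase φ = -51.7°).

PF = 0.6194 (leading, φ = -51.7°)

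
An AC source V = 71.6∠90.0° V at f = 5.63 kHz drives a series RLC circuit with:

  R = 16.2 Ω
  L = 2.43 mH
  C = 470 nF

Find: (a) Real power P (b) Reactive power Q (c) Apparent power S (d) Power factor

Step 1 — Angular frequency: ω = 2π·f = 2π·5630 = 3.537e+04 rad/s.
Step 2 — Component impedances:
  R: Z = R = 16.2 Ω
  L: Z = jωL = j·3.537e+04·0.00243 = 0 + j85.96 Ω
  C: Z = 1/(jωC) = -j/(ω·C) = 0 - j60.15 Ω
Step 3 — Series combination: Z_total = R + L + C = 16.2 + j25.81 Ω = 30.48∠57.9° Ω.
Step 4 — Source phasor: V = 71.6∠90.0° V = 0 + j71.6 V.
Step 5 — Current: I = V / Z = 1.99 + j1.249 A = 2.349∠32.1° A.
Step 6 — Complex power: S = V·I* = 89.42 + j142.5 VA.
Step 7 — Real power: P = Re(S) = 89.42 W.
Step 8 — Reactive power: Q = Im(S) = 142.5 VAR.
Step 9 — Apparent power: |S| = 168.2 VA.
Step 10 — Power factor: PF = P/|S| = 0.5316 (lagging).

(a) P = 89.42 W  (b) Q = 142.5 VAR  (c) S = 168.2 VA  (d) PF = 0.5316 (lagging)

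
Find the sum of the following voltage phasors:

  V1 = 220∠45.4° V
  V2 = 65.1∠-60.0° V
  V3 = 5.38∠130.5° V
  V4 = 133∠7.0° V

Step 1 — Convert each phasor to rectangular form:
  V1 = 220·(cos(45.4°) + j·sin(45.4°)) = 154.5 + j156.6 V
  V2 = 65.1·(cos(-60.0°) + j·sin(-60.0°)) = 32.55 - j56.38 V
  V3 = 5.38·(cos(130.5°) + j·sin(130.5°)) = -3.494 + j4.091 V
  V4 = 133·(cos(7.0°) + j·sin(7.0°)) = 132 + j16.21 V
Step 2 — Sum components: V_total = 315.5 + j120.6 V.
Step 3 — Convert to polar: |V_total| = 337.8 V, ∠V_total = 20.9°.

V_total = 337.8∠20.9° V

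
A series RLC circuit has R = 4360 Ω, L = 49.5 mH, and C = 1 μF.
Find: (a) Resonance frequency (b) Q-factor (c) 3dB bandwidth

Step 1 — Resonance condition Im(Z)=0 gives ω₀ = 1/√(LC).
Step 2 — ω₀ = 1/√(0.0495·1e-06) = 4495 rad/s.
Step 3 — f₀ = ω₀/(2π) = 715.3 Hz.
Step 4 — Series Q: Q = ω₀L/R = 4495·0.0495/4360 = 0.05103.
Step 5 — 3dB bandwidth: Δω = ω₀/Q = 8.808e+04 rad/s; BW = Δω/(2π) = 1.402e+04 Hz.

(a) f₀ = 715.3 Hz  (b) Q = 0.05103  (c) BW = 1.402e+04 Hz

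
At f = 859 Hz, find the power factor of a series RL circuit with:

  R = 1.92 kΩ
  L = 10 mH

Step 1 — Angular frequency: ω = 2π·f = 2π·859 = 5397 rad/s.
Step 2 — Component impedances:
  R: Z = R = 1920 Ω
  L: Z = jωL = j·5397·0.01 = 0 + j53.97 Ω
Step 3 — Series combination: Z_total = R + L = 1920 + j53.97 Ω = 1921∠1.6° Ω.
Step 4 — Power factor: PF = cos(φ) = Re(Z)/|Z| = 1920/1920.8 = 0.9996.
Step 5 — Type: Im(Z) = 53.97 ⇒ lagging (phase φ = 1.6°).

PF = 0.9996 (lagging, φ = 1.6°)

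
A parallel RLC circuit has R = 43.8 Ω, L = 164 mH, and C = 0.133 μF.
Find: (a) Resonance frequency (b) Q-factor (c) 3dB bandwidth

Step 1 — Resonance: ω₀ = 1/√(LC) = 1/√(0.164·1.33e-07) = 6771 rad/s.
Step 2 — f₀ = ω₀/(2π) = 1078 Hz.
Step 3 — Parallel Q: Q = R/(ω₀L) = 43.8/(6771·0.164) = 0.03944.
Step 4 — Bandwidth: Δω = ω₀/Q = 1.717e+05 rad/s; BW = Δω/(2π) = 2.732e+04 Hz.

(a) f₀ = 1078 Hz  (b) Q = 0.03944  (c) BW = 2.732e+04 Hz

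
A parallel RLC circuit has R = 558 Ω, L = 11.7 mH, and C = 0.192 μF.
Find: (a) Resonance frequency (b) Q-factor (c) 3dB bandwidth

Step 1 — Resonance: ω₀ = 1/√(LC) = 1/√(0.0117·1.92e-07) = 2.11e+04 rad/s.
Step 2 — f₀ = ω₀/(2π) = 3358 Hz.
Step 3 — Parallel Q: Q = R/(ω₀L) = 558/(2.11e+04·0.0117) = 2.26.
Step 4 — Bandwidth: Δω = ω₀/Q = 9334 rad/s; BW = Δω/(2π) = 1486 Hz.

(a) f₀ = 3358 Hz  (b) Q = 2.26  (c) BW = 1486 Hz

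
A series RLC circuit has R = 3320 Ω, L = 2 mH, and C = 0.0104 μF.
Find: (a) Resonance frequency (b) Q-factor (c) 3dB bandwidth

Step 1 — Resonance condition Im(Z)=0 gives ω₀ = 1/√(LC).
Step 2 — ω₀ = 1/√(0.002·1.04e-08) = 2.193e+05 rad/s.
Step 3 — f₀ = ω₀/(2π) = 3.49e+04 Hz.
Step 4 — Series Q: Q = ω₀L/R = 2.193e+05·0.002/3320 = 0.1321.
Step 5 — 3dB bandwidth: Δω = ω₀/Q = 1.66e+06 rad/s; BW = Δω/(2π) = 2.642e+05 Hz.

(a) f₀ = 3.49e+04 Hz  (b) Q = 0.1321  (c) BW = 2.642e+05 Hz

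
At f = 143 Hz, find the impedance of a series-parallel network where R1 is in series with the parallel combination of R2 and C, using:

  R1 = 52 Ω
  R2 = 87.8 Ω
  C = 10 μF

Step 1 — Angular frequency: ω = 2π·f = 2π·143 = 898.5 rad/s.
Step 2 — Component impedances:
  R1: Z = R = 52 Ω
  R2: Z = R = 87.8 Ω
  C: Z = 1/(jωC) = -j/(ω·C) = 0 - j111.3 Ω
Step 3 — Parallel branch: R2 || C = 1/(1/R2 + 1/C) = 54.12 - j42.69 Ω.
Step 4 — Series with R1: Z_total = R1 + (R2 || C) = 106.1 - j42.69 Ω = 114.4∠-21.9° Ω.

Z = 106.1 - j42.69 Ω = 114.4∠-21.9° Ω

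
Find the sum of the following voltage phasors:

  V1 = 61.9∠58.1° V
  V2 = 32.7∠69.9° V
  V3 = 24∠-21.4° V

Step 1 — Convert each phasor to rectangular form:
  V1 = 61.9·(cos(58.1°) + j·sin(58.1°)) = 32.71 + j52.55 V
  V2 = 32.7·(cos(69.9°) + j·sin(69.9°)) = 11.24 + j30.71 V
  V3 = 24·(cos(-21.4°) + j·sin(-21.4°)) = 22.35 - j8.757 V
Step 2 — Sum components: V_total = 66.29 + j74.5 V.
Step 3 — Convert to polar: |V_total| = 99.73 V, ∠V_total = 48.3°.

V_total = 99.73∠48.3° V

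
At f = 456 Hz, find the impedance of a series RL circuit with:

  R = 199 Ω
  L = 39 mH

Step 1 — Angular frequency: ω = 2π·f = 2π·456 = 2865 rad/s.
Step 2 — Component impedances:
  R: Z = R = 199 Ω
  L: Z = jωL = j·2865·0.039 = 0 + j111.7 Ω
Step 3 — Series combination: Z_total = R + L = 199 + j111.7 Ω = 228.2∠29.3° Ω.

Z = 199 + j111.7 Ω = 228.2∠29.3° Ω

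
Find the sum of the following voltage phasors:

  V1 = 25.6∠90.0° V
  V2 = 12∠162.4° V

Step 1 — Convert each phasor to rectangular form:
  V1 = 25.6·(cos(90.0°) + j·sin(90.0°)) = 0 + j25.6 V
  V2 = 12·(cos(162.4°) + j·sin(162.4°)) = -11.44 + j3.628 V
Step 2 — Sum components: V_total = -11.44 + j29.23 V.
Step 3 — Convert to polar: |V_total| = 31.39 V, ∠V_total = 111.4°.

V_total = 31.39∠111.4° V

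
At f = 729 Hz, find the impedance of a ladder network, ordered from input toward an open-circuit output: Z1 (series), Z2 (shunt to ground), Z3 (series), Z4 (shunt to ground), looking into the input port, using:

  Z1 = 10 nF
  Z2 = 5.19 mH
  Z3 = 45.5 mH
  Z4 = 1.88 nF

Step 1 — Angular frequency: ω = 2π·f = 2π·729 = 4580 rad/s.
Step 2 — Component impedances:
  Z1: Z = 1/(jωC) = -j/(ω·C) = 0 - j2.183e+04 Ω
  Z2: Z = jωL = j·4580·0.00519 = 0 + j23.77 Ω
  Z3: Z = jωL = j·4580·0.0455 = 0 + j208.4 Ω
  Z4: Z = 1/(jωC) = -j/(ω·C) = 0 - j1.161e+05 Ω
Step 3 — Ladder network (open output): work backward from the far end, alternating series and parallel combinations. Z_in = 0 - j2.181e+04 Ω = 2.181e+04∠-90.0° Ω.

Z = 0 - j2.181e+04 Ω = 2.181e+04∠-90.0° Ω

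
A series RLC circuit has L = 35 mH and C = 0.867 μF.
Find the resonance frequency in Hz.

Step 1 — Resonance condition Im(Z)=0 gives ω₀ = 1/√(LC).
Step 2 — ω₀ = 1/√(0.035·8.67e-07) = 5741 rad/s.
Step 3 — f₀ = ω₀/(2π) = 913.6 Hz.

f₀ = 913.6 Hz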